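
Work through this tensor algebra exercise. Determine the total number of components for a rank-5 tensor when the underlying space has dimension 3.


The number of components of a rank-r tensor in d dimensions is d^r.
Here d = 3 and r = 5.
3^5 = 243

243


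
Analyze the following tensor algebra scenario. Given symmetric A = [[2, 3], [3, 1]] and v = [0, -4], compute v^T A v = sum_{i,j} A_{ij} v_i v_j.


First compute Av:
(Av)_1 = 2*0 + 3*-4 = -12
(Av)_2 = 3*0 + 1*-4 = -4
Av = [-12, -4]
Then v^T (Av) = 0*-12 + -4*-4
= 0 + 16 = 16

16


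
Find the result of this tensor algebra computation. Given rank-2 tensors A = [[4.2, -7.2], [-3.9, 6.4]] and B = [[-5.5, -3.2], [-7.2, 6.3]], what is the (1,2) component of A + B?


Tensor addition is component-wise: (A + B)_{ij} = A_{ij} + B_{ij}.
A_{12} = -7.2
B_{12} = -3.2
(A + B)_{12} = -7.2 + -3.2 = -10.4

-10.4


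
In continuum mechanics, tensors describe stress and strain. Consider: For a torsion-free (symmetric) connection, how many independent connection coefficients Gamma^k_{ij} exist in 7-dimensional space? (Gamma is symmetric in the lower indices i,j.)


Christoffel symbols Gamma^k_{ij} are symmetric in i,j, so there are d * d(d+1)/2 independent symbols.
d = 7
d(d+1)/2 = 7 * 8 / 2 = 28
Total = 7 * 28 = 196

196


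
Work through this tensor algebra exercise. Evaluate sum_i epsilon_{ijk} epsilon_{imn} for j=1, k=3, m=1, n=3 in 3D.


Using the identity: epsilon_{ijk} epsilon_{imn} = delta_{jm} delta_{kn} - delta_{jn} delta_{km}.
delta_{11} = 1
delta_{33} = 1
delta_{13} = 0
delta_{31} = 0
Result = 1 * 1 - 0 * 0 = 1 - 0 = 1

1


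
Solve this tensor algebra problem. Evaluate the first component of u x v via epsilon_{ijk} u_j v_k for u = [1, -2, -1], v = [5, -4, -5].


(u x v)_1 = sum_{j,k} epsilon_{1jk} u_j v_k. Only permutations of (1,2,3) contribute; the two non-zero terms are:
eps_{123} u_2 v_3 = 1 * -2 * -5 = 10
eps_{132} u_3 v_2 = -1 * -1 * -4 = -4
(u x v)_1 = 6

6


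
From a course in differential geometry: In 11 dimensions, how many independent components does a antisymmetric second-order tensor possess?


A antisymmetric rank-2 tensor in d dimensions has d(d-1)/2 independent components.
d = 11
d(d-1)/2 = 11 * 10 / 2 = 110 / 2 = 55

55


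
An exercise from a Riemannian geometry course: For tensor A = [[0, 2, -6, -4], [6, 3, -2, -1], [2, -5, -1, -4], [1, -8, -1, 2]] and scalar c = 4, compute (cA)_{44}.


Scalar multiplication: (cA)_{ij} = c * A_{ij}.
c = 4
A_{44} = 2
(cA)_{44} = 4 * 2 = 8

8


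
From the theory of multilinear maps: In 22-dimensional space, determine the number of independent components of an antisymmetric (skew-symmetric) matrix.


An antisymmetric rank-2 tensor satisfies A_{ij} = -A_{ji}, so diagonal entries are zero.
The independent components are the upper-triangular entries: C(n, 2) = n(n-1)/2.
n = 22
C(22, 2) = 22 * 21 / 2 = 462 / 2 = 231

231


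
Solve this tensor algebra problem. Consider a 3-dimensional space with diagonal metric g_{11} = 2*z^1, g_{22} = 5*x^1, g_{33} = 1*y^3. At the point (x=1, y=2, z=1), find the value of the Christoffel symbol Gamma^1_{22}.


For a diagonal metric, Gamma^k_{ij} = (1/2) g^{kk} (dg_{ik}/dx_j + dg_{jk}/dx_i - dg_{ij}/dx_k).
The metric is diagonal, so g_{ab} = 0 for a != b.
At the given point: g_{11} = 2, g_{22} = 5, g_{33} = 8
g^{11} = 1/2
dg_{21}/dx_2 = 0 (off-diagonal)
dg_{21}/dx_2 = 0 (off-diagonal)
dg_{22}/dx_1 = dg_{22}/dx_1 = 5
Numerator = 0 + 0 - 5 = -5
Gamma^1_{22} = -5 / (2 * 2) = -5/4

-5/4


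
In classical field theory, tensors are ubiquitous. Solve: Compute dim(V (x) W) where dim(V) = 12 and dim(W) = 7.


The dimension of a tensor product is the product of dimensions.
dim(V) = 12, dim(W) = 7
dim(V (x) W) = 12 * 7 = 84

84


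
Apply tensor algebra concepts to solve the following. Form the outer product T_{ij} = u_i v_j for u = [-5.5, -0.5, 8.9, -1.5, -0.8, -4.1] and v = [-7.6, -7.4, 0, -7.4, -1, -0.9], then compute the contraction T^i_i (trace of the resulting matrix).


The outer product gives T_{ij} = u_i v_j.
The trace (contraction) is Tr(T) = sum_i T_{ii} = sum_i u_i v_i.
Diagonal entries:
T_{11} = u_1 * v_1 = -5.5 * -7.6 = 41.8
T_{22} = u_2 * v_2 = -0.5 * -7.4 = 3.7
T_{33} = u_3 * v_3 = 8.9 * 0 = 0
T_{44} = u_4 * v_4 = -1.5 * -7.4 = 11.1
T_{55} = u_5 * v_5 = -0.8 * -1 = 0.8
T_{66} = u_6 * v_6 = -4.1 * -0.9 = 3.69
Tr(T) = 41.8 + 3.7 + 0 + 11.1 + 0.8 + 3.69 = 61.09

61.09


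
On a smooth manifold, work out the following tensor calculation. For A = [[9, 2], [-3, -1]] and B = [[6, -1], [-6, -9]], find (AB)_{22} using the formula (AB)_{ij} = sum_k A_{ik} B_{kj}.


(AB)_{ij} = sum_k A_{ik} B_{kj}.
For i=2, j=2:
A_{21} * B_{12} = -3 * -1 = 3
A_{22} * B_{22} = -1 * -9 = 9
Sum = 3 + 9 = 12

12


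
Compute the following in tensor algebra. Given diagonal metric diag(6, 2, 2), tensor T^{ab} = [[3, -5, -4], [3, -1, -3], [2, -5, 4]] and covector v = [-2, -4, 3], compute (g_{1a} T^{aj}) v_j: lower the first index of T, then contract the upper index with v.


Step 1: lower the first index. For a diagonal metric, g_{ia} T^{aj} = g_{ii} T^{ij} (no sum on i).
g_{11} = 6
S_1{}^1 = 6 * T^{11} = 6 * 3 = 18
S_1{}^2 = 6 * T^{12} = 6 * -5 = -30
S_1{}^3 = 6 * T^{13} = 6 * -4 = -24
Step 2: contract S_1{}^j with v_j.
S_1{}^1 * v_1 = 18 * -2 = -36
S_1{}^2 * v_2 = -30 * -4 = 120
S_1{}^3 * v_3 = -24 * 3 = -72
Result = -36 + 120 + -72 = 12

12


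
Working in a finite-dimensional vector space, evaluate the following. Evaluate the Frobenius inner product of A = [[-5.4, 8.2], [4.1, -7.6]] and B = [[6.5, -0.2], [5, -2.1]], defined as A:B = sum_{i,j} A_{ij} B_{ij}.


A:B = sum over all i,j of A_{ij} * B_{ij}.
Row 1: -5.4*6.5=-35.1, 8.2*-0.2=-1.64 => row sum = -36.74
Row 2: 4.1*5=20.5, -7.6*-2.1=15.96 => row sum = 36.46
Total = -36.74 + 36.46 = -0.28

-0.28


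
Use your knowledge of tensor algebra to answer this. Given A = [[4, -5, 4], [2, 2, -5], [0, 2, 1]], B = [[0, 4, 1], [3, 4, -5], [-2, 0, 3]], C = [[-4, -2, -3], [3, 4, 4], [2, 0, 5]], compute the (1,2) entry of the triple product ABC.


(ABC)_{12} = sum_m (AB)_{1m} C_{m2}. First compute row 1 of AB.
(AB)_{11} = 4*0 + -5*3 + 4*-2 = -23
(AB)_{12} = 4*4 + -5*4 + 4*0 = -4
(AB)_{13} = 4*1 + -5*-5 + 4*3 = 41
Now contract with column 2 of C:
(AB)_{11} * C_{12} = -23 * -2 = 46
(AB)_{12} * C_{22} = -4 * 4 = -16
(AB)_{13} * C_{32} = 41 * 0 = 0
(ABC)_{12} = 46 + -16 + 0 = 30

30


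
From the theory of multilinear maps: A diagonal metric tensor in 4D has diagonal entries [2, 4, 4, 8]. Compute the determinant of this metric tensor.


For a diagonal metric, the determinant is the product of diagonal entries.
Diagonal entries: 2, 4, 4, 8
det(g) = 2 * 4 * 4 * 8 = 256

256


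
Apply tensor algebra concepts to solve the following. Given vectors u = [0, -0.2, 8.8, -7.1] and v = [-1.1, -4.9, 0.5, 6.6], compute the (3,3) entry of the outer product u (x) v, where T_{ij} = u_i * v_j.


The outer product entry T_{ij} = u_i * v_j.
We need i=3, j=3.
u_3 = 8.8, v_3 = 0.5
T_{3,3} = 8.8 * 0.5 = 4.4

4.4


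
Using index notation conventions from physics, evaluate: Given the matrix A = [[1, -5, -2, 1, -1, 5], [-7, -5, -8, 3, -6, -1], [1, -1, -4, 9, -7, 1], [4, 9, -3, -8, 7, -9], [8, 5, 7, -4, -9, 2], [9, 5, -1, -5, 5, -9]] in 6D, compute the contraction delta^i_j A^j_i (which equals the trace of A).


The contraction (trace) of a rank-2 tensor is the sum of its diagonal elements.
Diagonal entries: A[1,1] = 1, A[2,2] = -5, A[3,3] = -4, A[4,4] = -8, A[5,5] = -9, A[6,6] = -9
Tr(A) = 1 + -5 + -4 + -8 + -9 + -9 = -34

-34


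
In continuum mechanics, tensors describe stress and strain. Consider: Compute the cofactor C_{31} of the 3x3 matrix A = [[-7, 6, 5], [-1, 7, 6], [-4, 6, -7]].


To find cofactor C_{31}, delete row 3 and column 1.
The resulting 2x2 submatrix is: [[6, 5], [7, 6]]
Minor M_{31} = 6*6 - 5*7
  = 36 - 35 = 1
Sign = (-1)^(3+1) = (-1)^4 = 1
Cofactor C_{31} = 1 * 1 = 1

1


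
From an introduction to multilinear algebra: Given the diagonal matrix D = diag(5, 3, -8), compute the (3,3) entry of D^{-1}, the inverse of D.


For a diagonal matrix, the inverse has entries (D^{-1})_{ii} = 1/d_{ii}.
The diagonal entries are: d_{11} = 5, d_{22} = 3, d_{33} = -8
We need (D^{-1})_{33} = 1/d_{33} = 1/-8 = -1/8

-1/8


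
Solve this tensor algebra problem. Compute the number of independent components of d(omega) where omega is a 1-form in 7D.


The exterior derivative of a p-form is a (p+1)-form.
Its number of independent components is C(n, p+1).
n = 7, p+1 = 2
C(7, 2) = 21

21


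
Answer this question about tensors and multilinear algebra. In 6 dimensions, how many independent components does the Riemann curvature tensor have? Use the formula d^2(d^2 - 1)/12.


The Riemann tensor in d dimensions has d^2(d^2 - 1)/12 independent components.
d = 6, so d^2 = 36
d^2 - 1 = 35
d^2(d^2 - 1) = 36 * 35 = 1260
Divide by 12: 1260 / 12 = 105

105


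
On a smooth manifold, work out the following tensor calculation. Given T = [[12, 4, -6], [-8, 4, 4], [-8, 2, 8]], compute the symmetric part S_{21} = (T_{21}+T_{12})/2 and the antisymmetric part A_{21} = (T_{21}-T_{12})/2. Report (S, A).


T_{21} = -8
T_{12} = 4
S_{21} = (-8 + 4)/2 = -4/2 = -2
A_{21} = (-8 - 4)/2 = -12/2 = -6
Check: S + A = -2 + -6 = -8 = T_{21}.

(-2, -6)


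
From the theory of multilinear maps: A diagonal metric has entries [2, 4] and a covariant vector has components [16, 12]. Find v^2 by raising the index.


To raise an index with a diagonal metric: v^i = v_i / g_{ii}.
For index 2: v_2 = 12, g_{22} = 4
v^2 = 12 / 4 = 3

3


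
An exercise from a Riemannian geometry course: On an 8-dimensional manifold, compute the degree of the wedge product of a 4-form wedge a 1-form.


The degree of a wedge product is the sum of the degrees of the individual forms.
Degrees: 4, 1
Total degree = 4 + 1 = 5

5


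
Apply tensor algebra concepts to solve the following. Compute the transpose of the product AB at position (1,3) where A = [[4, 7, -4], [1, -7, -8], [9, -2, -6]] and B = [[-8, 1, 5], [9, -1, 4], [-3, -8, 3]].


(AB)^T_{ij} = (AB)_{ji} = sum_k A_{jk} B_{ki}.
For i=1, j=3 we need (AB)_{31}:
A_{31} * B_{11} = 9 * -8 = -72
A_{32} * B_{21} = -2 * 9 = -18
A_{33} * B_{31} = -6 * -3 = 18
Sum = -72 + -18 + 18 = -72

-72


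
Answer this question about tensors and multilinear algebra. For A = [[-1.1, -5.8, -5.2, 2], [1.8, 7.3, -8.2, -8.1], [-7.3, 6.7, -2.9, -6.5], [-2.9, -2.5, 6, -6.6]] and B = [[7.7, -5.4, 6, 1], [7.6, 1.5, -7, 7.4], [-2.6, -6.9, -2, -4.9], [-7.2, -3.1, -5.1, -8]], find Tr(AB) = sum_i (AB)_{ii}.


Tr(AB) = sum_i (AB)_{ii} where (AB)_{ii} = sum_k A_{ik} B_{ki}.
(AB)_{11} = -1.1*7.7 + -5.8*7.6 + -5.2*-2.6 + 2*-7.2 = -53.43
(AB)_{22} = 1.8*-5.4 + 7.3*1.5 + -8.2*-6.9 + -8.1*-3.1 = 82.92
(AB)_{33} = -7.3*6 + 6.7*-7 + -2.9*-2 + -6.5*-5.1 = -51.75
(AB)_{44} = -2.9*1 + -2.5*7.4 + 6*-4.9 + -6.6*-8 = 2
Tr(AB) = -53.43 + 82.92 + -51.75 + 2 = -20.26

-20.26


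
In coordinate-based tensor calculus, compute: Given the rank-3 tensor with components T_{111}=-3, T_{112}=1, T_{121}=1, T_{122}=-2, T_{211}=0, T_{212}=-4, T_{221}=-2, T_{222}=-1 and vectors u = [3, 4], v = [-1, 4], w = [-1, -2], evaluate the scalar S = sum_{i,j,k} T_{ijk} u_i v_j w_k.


S = sum over i,j,k of T_{ijk} u_i v_j w_k. Expanding all 8 terms:
T_{111}*u_1*v_1*w_1 = -3*3*-1*-1 = -9  (running total: -9)
T_{112}*u_1*v_1*w_2 = 1*3*-1*-2 = 6  (running total: -3)
T_{121}*u_1*v_2*w_1 = 1*3*4*-1 = -12  (running total: -15)
T_{122}*u_1*v_2*w_2 = -2*3*4*-2 = 48  (running total: 33)
T_{211}*u_2*v_1*w_1 = 0*4*-1*-1 = 0  (running total: 33)
T_{212}*u_2*v_1*w_2 = -4*4*-1*-2 = -32  (running total: 1)
T_{221}*u_2*v_2*w_1 = -2*4*4*-1 = 32  (running total: 33)
T_{222}*u_2*v_2*w_2 = -1*4*4*-2 = 32  (running total: 65)
S = 65

65


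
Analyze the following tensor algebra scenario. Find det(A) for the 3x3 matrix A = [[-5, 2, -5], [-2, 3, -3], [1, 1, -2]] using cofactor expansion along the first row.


Expanding along the first row, det(A) = a11*M_11 - a12*M_12 + a13*M_13, where M_1j is the (1,j) minor.
Minor M_11 = 3*-2 - -3*1 = -3
Minor M_12 = -2*-2 - -3*1 = 7
Minor M_13 = -2*1 - 3*1 = -5
det = -5*(-3) - 2*(7) + -5*(-5)
    = 15 - 14 + 25
    = 26

26


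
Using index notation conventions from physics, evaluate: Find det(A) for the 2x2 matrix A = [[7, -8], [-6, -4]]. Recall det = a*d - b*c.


For a 2x2 matrix [[a, b], [c, d]], det = a*d - b*c.
a = 7, b = -8, c = -6, d = -4
a*d = 7 * -4 = -28
b*c = -8 * -6 = 48
det = -28 - 48 = -76

-76


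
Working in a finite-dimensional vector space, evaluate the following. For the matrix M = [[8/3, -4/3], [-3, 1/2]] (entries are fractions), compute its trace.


The trace is the sum of diagonal entries.
Diagonal: M[1,1] = 8/3, M[2,2] = 1/2
Tr(M) = 8/3 + 1/2
Computing step by step:
After adding M[1,1]: 8/3
After adding M[2,2]: 19/6
Tr(M) = 19/6

19/6


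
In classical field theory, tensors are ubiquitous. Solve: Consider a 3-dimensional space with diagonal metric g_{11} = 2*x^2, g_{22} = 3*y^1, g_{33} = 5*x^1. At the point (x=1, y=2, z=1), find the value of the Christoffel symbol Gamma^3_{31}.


For a diagonal metric, Gamma^k_{ij} = (1/2) g^{kk} (dg_{ik}/dx_j + dg_{jk}/dx_i - dg_{ij}/dx_k).
The metric is diagonal, so g_{ab} = 0 for a != b.
At the given point: g_{11} = 2, g_{22} = 6, g_{33} = 5
g^{33} = 1/5
dg_{33}/dx_1 = dg_{33}/dx_1 = 5
dg_{13}/dx_3 = 0 (off-diagonal)
dg_{31}/dx_3 = 0 (off-diagonal)
Numerator = 5 + 0 - 0 = 5
Gamma^3_{31} = 5 / (2 * 5) = 1/2

1/2


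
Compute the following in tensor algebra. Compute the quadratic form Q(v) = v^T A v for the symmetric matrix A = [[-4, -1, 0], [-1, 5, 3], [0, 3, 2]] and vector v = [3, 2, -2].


First compute Av:
(Av)_1 = -4*3 + -1*2 + 0*-2 = -14
(Av)_2 = -1*3 + 5*2 + 3*-2 = 1
(Av)_3 = 0*3 + 3*2 + 2*-2 = 2
Av = [-14, 1, 2]
Then v^T (Av) = 3*-14 + 2*1 + -2*2
= -42 + 2 + -4 = -44

-44


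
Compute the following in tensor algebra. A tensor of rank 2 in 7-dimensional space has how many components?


The number of components of a rank-r tensor in d dimensions is d^r.
Here d = 7 and r = 2.
7^2 = 49

49


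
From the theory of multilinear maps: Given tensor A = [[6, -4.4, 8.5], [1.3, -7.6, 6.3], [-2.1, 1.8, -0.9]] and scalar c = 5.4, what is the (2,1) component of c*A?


Scalar multiplication: (cA)_{ij} = c * A_{ij}.
c = 5.4
A_{21} = 1.3
(cA)_{21} = 5.4 * 1.3 = 7.02

7.02


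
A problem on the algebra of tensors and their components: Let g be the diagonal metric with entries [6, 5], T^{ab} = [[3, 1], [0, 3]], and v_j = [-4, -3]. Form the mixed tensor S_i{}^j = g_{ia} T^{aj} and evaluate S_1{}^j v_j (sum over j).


Step 1: lower the first index. For a diagonal metric, g_{ia} T^{aj} = g_{ii} T^{ij} (no sum on i).
g_{11} = 6
S_1{}^1 = 6 * T^{11} = 6 * 3 = 18
S_1{}^2 = 6 * T^{12} = 6 * 1 = 6
Step 2: contract S_1{}^j with v_j.
S_1{}^1 * v_1 = 18 * -4 = -72
S_1{}^2 * v_2 = 6 * -3 = -18
Result = -72 + -18 = -90

-90


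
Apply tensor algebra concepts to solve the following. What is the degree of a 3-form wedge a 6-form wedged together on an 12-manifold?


The degree of a wedge product is the sum of the degrees of the individual forms.
Degrees: 3, 6
Total degree = 3 + 6 = 9

9


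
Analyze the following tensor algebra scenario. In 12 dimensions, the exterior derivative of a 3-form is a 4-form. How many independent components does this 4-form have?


The exterior derivative of a p-form is a (p+1)-form.
Its number of independent components is C(n, p+1).
n = 12, p+1 = 4
C(12, 4) = 495

495


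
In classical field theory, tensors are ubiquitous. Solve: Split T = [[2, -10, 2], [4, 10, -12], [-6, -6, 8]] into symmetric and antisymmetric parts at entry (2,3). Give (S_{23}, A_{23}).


T_{23} = -12
T_{32} = -6
S_{23} = (-12 + -6)/2 = -18/2 = -9
A_{23} = (-12 - -6)/2 = -6/2 = -3
Check: S + A = -9 + -3 = -12 = T_{23}.

(-9, -3)


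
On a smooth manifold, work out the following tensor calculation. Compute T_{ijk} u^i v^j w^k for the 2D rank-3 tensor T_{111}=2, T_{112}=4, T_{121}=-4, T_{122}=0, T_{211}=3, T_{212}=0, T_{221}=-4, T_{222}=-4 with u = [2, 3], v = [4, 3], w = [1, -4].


S = sum over i,j,k of T_{ijk} u_i v_j w_k. Expanding all 8 terms:
T_{111}*u_1*v_1*w_1 = 2*2*4*1 = 16  (running total: 16)
T_{112}*u_1*v_1*w_2 = 4*2*4*-4 = -128  (running total: -112)
T_{121}*u_1*v_2*w_1 = -4*2*3*1 = -24  (running total: -136)
T_{122}*u_1*v_2*w_2 = 0*2*3*-4 = 0  (running total: -136)
T_{211}*u_2*v_1*w_1 = 3*3*4*1 = 36  (running total: -100)
T_{212}*u_2*v_1*w_2 = 0*3*4*-4 = 0  (running total: -100)
T_{221}*u_2*v_2*w_1 = -4*3*3*1 = -36  (running total: -136)
T_{222}*u_2*v_2*w_2 = -4*3*3*-4 = 144  (running total: 8)
S = 8

8


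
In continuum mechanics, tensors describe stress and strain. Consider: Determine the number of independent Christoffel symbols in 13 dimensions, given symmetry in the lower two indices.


Christoffel symbols Gamma^k_{ij} are symmetric in i,j, so there are d * d(d+1)/2 independent symbols.
d = 13
d(d+1)/2 = 13 * 14 / 2 = 91
Total = 13 * 91 = 1183

1183


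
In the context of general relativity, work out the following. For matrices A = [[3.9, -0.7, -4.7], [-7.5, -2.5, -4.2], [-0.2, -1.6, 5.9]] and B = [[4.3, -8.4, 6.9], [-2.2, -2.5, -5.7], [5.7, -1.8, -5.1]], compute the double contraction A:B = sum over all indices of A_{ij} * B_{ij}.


A:B = sum over all i,j of A_{ij} * B_{ij}.
Row 1: 3.9*4.3=16.77, -0.7*-8.4=5.88, -4.7*6.9=-32.43 => row sum = -9.78
Row 2: -7.5*-2.2=16.5, -2.5*-2.5=6.25, -4.2*-5.7=23.94 => row sum = 46.69
Row 3: -0.2*5.7=-1.14, -1.6*-1.8=2.88, 5.9*-5.1=-30.09 => row sum = -28.35
Total = -9.78 + 46.69 + -28.35 = 8.56

8.56


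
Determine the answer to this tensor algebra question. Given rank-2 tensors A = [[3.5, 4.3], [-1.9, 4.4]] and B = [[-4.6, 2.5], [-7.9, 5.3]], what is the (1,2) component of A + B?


Tensor addition is component-wise: (A + B)_{ij} = A_{ij} + B_{ij}.
A_{12} = 4.3
B_{12} = 2.5
(A + B)_{12} = 4.3 + 2.5 = 6.8

6.8


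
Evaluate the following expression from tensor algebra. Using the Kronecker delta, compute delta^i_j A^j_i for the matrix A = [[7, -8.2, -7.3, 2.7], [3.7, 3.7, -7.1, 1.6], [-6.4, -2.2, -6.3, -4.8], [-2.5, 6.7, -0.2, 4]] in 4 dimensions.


The contraction (trace) of a rank-2 tensor is the sum of its diagonal elements.
Diagonal entries: A[1,1] = 7, A[2,2] = 3.7, A[3,3] = -6.3, A[4,4] = 4
Tr(A) = 7 + 3.7 + -6.3 + 4 = 8.4

8.4


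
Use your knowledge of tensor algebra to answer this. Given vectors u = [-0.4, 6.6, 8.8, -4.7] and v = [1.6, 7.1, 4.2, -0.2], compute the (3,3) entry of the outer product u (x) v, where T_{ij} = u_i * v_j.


The outer product entry T_{ij} = u_i * v_j.
We need i=3, j=3.
u_3 = 8.8, v_3 = 4.2
T_{3,3} = 8.8 * 4.2 = 36.96

36.96


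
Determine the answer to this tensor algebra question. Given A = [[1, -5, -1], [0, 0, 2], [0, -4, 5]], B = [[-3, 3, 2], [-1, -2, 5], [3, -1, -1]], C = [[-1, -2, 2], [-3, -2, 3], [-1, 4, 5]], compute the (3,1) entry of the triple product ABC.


(ABC)_{31} = sum_m (AB)_{3m} C_{m1}. First compute row 3 of AB.
(AB)_{31} = 0*-3 + -4*-1 + 5*3 = 19
(AB)_{32} = 0*3 + -4*-2 + 5*-1 = 3
(AB)_{33} = 0*2 + -4*5 + 5*-1 = -25
Now contract with column 1 of C:
(AB)_{31} * C_{11} = 19 * -1 = -19
(AB)_{32} * C_{21} = 3 * -3 = -9
(AB)_{33} * C_{31} = -25 * -1 = 25
(ABC)_{31} = -19 + -9 + 25 = -3

-3


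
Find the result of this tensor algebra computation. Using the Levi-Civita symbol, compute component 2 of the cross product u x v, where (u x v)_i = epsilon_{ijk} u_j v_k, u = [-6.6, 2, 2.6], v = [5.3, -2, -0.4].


(u x v)_2 = sum_{j,k} epsilon_{2jk} u_j v_k. Only permutations of (1,2,3) contribute; the two non-zero terms are:
eps_{213} u_1 v_3 = -1 * -6.6 * -0.4 = -2.64
eps_{231} u_3 v_1 = 1 * 2.6 * 5.3 = 13.78
(u x v)_2 = 11.14

11.14


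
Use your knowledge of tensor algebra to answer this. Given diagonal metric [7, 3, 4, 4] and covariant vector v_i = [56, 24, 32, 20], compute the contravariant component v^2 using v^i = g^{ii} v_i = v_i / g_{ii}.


To raise an index with a diagonal metric: v^i = v_i / g_{ii}.
For index 2: v_2 = 24, g_{22} = 3
v^2 = 24 / 3 = 8

8


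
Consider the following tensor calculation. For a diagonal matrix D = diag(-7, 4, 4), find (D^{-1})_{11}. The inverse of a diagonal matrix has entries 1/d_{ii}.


For a diagonal matrix, the inverse has entries (D^{-1})_{ii} = 1/d_{ii}.
The diagonal entries are: d_{11} = -7, d_{22} = 4, d_{33} = 4
We need (D^{-1})_{11} = 1/d_{11} = 1/-7 = -1/7

-1/7


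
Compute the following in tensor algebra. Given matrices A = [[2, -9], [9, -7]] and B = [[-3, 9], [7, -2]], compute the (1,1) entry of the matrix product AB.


(AB)_{ij} = sum_k A_{ik} B_{kj}.
For i=1, j=1:
A_{11} * B_{11} = 2 * -3 = -6
A_{12} * B_{21} = -9 * 7 = -63
Sum = -6 + -63 = -69

-69


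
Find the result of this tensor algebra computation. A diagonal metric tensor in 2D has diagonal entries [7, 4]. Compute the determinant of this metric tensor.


For a diagonal metric, the determinant is the product of diagonal entries.
Diagonal entries: 7, 4
det(g) = 7 * 4 = 28

28


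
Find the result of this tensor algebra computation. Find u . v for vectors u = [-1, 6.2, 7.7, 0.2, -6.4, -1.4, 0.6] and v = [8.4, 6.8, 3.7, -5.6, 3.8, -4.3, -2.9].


The inner product u . v = sum of u_i * v_i.
Term-by-term: -1 * 8.4, 6.2 * 6.8, 7.7 * 3.7, 0.2 * -5.6, -6.4 * 3.8, -1.4 * -4.3, 0.6 * -2.9
Products: -8.4, 42.16, 28.49, -1.12, -24.32, 6.02, -1.74
Sum = -8.4 + 42.16 + 28.49 + -1.12 + -24.32 + 6.02 + -1.74 = 41.09

41.09


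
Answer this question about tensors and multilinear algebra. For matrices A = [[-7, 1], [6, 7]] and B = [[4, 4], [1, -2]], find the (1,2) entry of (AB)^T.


(AB)^T_{ij} = (AB)_{ji} = sum_k A_{jk} B_{ki}.
For i=1, j=2 we need (AB)_{21}:
A_{21} * B_{11} = 6 * 4 = 24
A_{22} * B_{21} = 7 * 1 = 7
Sum = 24 + 7 = 31

31


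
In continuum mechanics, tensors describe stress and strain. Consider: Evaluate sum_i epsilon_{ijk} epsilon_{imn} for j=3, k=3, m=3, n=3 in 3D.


Using the identity: epsilon_{ijk} epsilon_{imn} = delta_{jm} delta_{kn} - delta_{jn} delta_{km}.
delta_{33} = 1
delta_{33} = 1
delta_{33} = 1
delta_{33} = 1
Result = 1 * 1 - 1 * 1 = 1 - 1 = 0

0


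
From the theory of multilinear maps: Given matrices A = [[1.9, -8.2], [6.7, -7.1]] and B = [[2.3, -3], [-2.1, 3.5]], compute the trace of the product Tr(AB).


Tr(AB) = sum_i (AB)_{ii} where (AB)_{ii} = sum_k A_{ik} B_{ki}.
(AB)_{11} = 1.9*2.3 + -8.2*-2.1 = 21.59
(AB)_{22} = 6.7*-3 + -7.1*3.5 = -44.95
Tr(AB) = 21.59 + -44.95 = -23.36

-23.36


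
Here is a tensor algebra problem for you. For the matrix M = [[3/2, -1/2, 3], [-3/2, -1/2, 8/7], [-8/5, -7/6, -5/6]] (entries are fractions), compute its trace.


The trace is the sum of diagonal entries.
Diagonal: M[1,1] = 3/2, M[2,2] = -1/2, M[3,3] = -5/6
Tr(M) = 3/2 + -1/2 + -5/6
Computing step by step:
After adding M[1,1]: 3/2
After adding M[2,2]: 1
After adding M[3,3]: 1/6
Tr(M) = 1/6

1/6


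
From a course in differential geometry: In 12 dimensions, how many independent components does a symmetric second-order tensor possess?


A symmetric rank-2 tensor in d dimensions has d(d+1)/2 independent components.
d = 12
d(d+1)/2 = 12 * 13 / 2 = 156 / 2 = 78

78


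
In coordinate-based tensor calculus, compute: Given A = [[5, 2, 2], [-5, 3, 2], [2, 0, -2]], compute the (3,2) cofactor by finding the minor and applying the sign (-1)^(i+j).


To find cofactor C_{32}, delete row 3 and column 2.
The resulting 2x2 submatrix is: [[5, 2], [-5, 2]]
Minor M_{32} = 5*2 - 2*-5
  = 10 - -10 = 20
Sign = (-1)^(3+2) = (-1)^5 = -1
Cofactor C_{32} = -1 * 20 = -20

-20


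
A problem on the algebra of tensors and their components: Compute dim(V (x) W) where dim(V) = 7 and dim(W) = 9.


The dimension of a tensor product is the product of dimensions.
dim(V) = 7, dim(W) = 9
dim(V (x) W) = 7 * 9 = 63

63


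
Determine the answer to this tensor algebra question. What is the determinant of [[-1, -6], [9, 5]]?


For a 2x2 matrix [[a, b], [c, d]], det = a*d - b*c.
a = -1, b = -6, c = 9, d = 5
a*d = -1 * 5 = -5
b*c = -6 * 9 = -54
det = -5 - -54 = 49

49


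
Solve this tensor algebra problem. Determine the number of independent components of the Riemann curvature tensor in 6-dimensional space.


The Riemann tensor in d dimensions has d^2(d^2 - 1)/12 independent components.
d = 6, so d^2 = 36
d^2 - 1 = 35
d^2(d^2 - 1) = 36 * 35 = 1260
Divide by 12: 1260 / 12 = 105

105


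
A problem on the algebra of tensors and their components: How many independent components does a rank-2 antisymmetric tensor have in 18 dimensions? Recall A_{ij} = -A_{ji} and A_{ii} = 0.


An antisymmetric rank-2 tensor satisfies A_{ij} = -A_{ji}, so diagonal entries are zero.
The independent components are the upper-triangular entries: C(n, 2) = n(n-1)/2.
n = 18
C(18, 2) = 18 * 17 / 2 = 306 / 2 = 153

153


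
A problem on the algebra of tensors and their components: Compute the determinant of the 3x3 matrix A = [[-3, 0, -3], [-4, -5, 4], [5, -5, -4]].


Expanding along the first row, det(A) = a11*M_11 - a12*M_12 + a13*M_13, where M_1j is the (1,j) minor.
Minor M_11 = -5*-4 - 4*-5 = 40
Minor M_12 = -4*-4 - 4*5 = -4
Minor M_13 = -4*-5 - -5*5 = 45
det = -3*(40) - 0*(-4) + -3*(45)
    = -120 - 0 + -135
    = -255

-255


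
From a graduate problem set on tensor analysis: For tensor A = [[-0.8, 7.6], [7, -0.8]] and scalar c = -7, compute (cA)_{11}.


Scalar multiplication: (cA)_{ij} = c * A_{ij}.
c = -7
A_{11} = -0.8
(cA)_{11} = -7 * -0.8 = 5.6

5.6


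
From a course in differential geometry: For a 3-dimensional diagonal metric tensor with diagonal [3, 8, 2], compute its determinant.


For a diagonal metric, the determinant is the product of diagonal entries.
Diagonal entries: 3, 8, 2
det(g) = 3 * 8 * 2 = 48

48


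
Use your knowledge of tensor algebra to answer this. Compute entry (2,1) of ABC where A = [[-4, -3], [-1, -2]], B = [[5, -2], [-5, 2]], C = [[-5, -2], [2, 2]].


(ABC)_{21} = sum_m (AB)_{2m} C_{m1}. First compute row 2 of AB.
(AB)_{21} = -1*5 + -2*-5 = 5
(AB)_{22} = -1*-2 + -2*2 = -2
Now contract with column 1 of C:
(AB)_{21} * C_{11} = 5 * -5 = -25
(AB)_{22} * C_{21} = -2 * 2 = -4
(ABC)_{21} = -25 + -4 = -29

-29


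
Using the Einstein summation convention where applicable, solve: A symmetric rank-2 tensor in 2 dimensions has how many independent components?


A symmetric rank-2 tensor in d dimensions has d(d+1)/2 independent components.
d = 2
d(d+1)/2 = 2 * 3 / 2 = 6 / 2 = 3

3


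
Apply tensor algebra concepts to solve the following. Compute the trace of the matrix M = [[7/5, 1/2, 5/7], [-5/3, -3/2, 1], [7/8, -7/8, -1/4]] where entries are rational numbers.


The trace is the sum of diagonal entries.
Diagonal: M[1,1] = 7/5, M[2,2] = -3/2, M[3,3] = -1/4
Tr(M) = 7/5 + -3/2 + -1/4
Computing step by step:
After adding M[1,1]: 7/5
After adding M[2,2]: -1/10
After adding M[3,3]: -7/20
Tr(M) = -7/20

-7/20


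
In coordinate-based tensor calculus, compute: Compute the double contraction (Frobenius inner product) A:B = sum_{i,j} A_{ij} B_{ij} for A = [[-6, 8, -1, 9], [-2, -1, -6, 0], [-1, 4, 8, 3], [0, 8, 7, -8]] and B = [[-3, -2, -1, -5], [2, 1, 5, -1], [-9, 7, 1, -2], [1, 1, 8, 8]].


A:B = sum over all i,j of A_{ij} * B_{ij}.
Row 1: -6*-3=18, 8*-2=-16, -1*-1=1, 9*-5=-45 => row sum = -42
Row 2: -2*2=-4, -1*1=-1, -6*5=-30, 0*-1=0 => row sum = -35
Row 3: -1*-9=9, 4*7=28, 8*1=8, 3*-2=-6 => row sum = 39
Row 4: 0*1=0, 8*1=8, 7*8=56, -8*8=-64 => row sum = 0
Total = -42 + -35 + 39 + 0 = -38

-38


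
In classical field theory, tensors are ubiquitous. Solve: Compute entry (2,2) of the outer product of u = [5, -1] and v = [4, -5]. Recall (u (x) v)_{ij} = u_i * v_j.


The outer product entry T_{ij} = u_i * v_j.
We need i=2, j=2.
u_2 = -1, v_2 = -5
T_{2,2} = -1 * -5 = 5

5


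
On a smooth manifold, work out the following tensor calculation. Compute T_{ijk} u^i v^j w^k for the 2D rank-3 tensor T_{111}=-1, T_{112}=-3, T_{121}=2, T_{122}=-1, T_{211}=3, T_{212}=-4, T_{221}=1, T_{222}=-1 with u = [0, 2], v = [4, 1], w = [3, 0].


S = sum over i,j,k of T_{ijk} u_i v_j w_k. Expanding all 8 terms:
T_{111}*u_1*v_1*w_1 = -1*0*4*3 = 0  (running total: 0)
T_{112}*u_1*v_1*w_2 = -3*0*4*0 = 0  (running total: 0)
T_{121}*u_1*v_2*w_1 = 2*0*1*3 = 0  (running total: 0)
T_{122}*u_1*v_2*w_2 = -1*0*1*0 = 0  (running total: 0)
T_{211}*u_2*v_1*w_1 = 3*2*4*3 = 72  (running total: 72)
T_{212}*u_2*v_1*w_2 = -4*2*4*0 = 0  (running total: 72)
T_{221}*u_2*v_2*w_1 = 1*2*1*3 = 6  (running total: 78)
T_{222}*u_2*v_2*w_2 = -1*2*1*0 = 0  (running total: 78)
S = 78

78


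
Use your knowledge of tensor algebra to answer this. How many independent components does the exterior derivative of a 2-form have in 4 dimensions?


The exterior derivative of a p-form is a (p+1)-form.
Its number of independent components is C(n, p+1).
n = 4, p+1 = 3
C(4, 3) = 4

4


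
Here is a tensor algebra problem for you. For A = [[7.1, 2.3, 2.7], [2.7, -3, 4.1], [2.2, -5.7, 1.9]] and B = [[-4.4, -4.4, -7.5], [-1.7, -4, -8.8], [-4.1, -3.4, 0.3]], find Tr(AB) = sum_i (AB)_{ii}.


Tr(AB) = sum_i (AB)_{ii} where (AB)_{ii} = sum_k A_{ik} B_{ki}.
(AB)_{11} = 7.1*-4.4 + 2.3*-1.7 + 2.7*-4.1 = -46.22
(AB)_{22} = 2.7*-4.4 + -3*-4 + 4.1*-3.4 = -13.82
(AB)_{33} = 2.2*-7.5 + -5.7*-8.8 + 1.9*0.3 = 34.23
Tr(AB) = -46.22 + -13.82 + 34.23 = -25.81

-25.81


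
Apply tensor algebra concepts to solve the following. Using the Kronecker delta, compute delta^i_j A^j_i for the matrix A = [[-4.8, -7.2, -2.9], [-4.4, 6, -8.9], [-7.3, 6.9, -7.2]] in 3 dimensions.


The contraction (trace) of a rank-2 tensor is the sum of its diagonal elements.
Diagonal entries: A[1,1] = -4.8, A[2,2] = 6, A[3,3] = -7.2
Tr(A) = -4.8 + 6 + -7.2 = -6

-6


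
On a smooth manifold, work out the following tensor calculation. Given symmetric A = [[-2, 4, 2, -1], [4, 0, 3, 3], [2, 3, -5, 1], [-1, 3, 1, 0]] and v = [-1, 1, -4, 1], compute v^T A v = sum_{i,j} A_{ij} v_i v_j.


First compute Av:
(Av)_1 = -2*-1 + 4*1 + 2*-4 + -1*1 = -3
(Av)_2 = 4*-1 + 0*1 + 3*-4 + 3*1 = -13
(Av)_3 = 2*-1 + 3*1 + -5*-4 + 1*1 = 22
(Av)_4 = -1*-1 + 3*1 + 1*-4 + 0*1 = 0
Av = [-3, -13, 22, 0]
Then v^T (Av) = -1*-3 + 1*-13 + -4*22 + 1*0
= 3 + -13 + -88 + 0 = -98

-98


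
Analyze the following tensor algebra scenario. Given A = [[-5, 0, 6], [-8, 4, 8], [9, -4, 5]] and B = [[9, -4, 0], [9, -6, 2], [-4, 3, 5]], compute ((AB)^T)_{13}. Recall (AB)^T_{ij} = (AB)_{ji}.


(AB)^T_{ij} = (AB)_{ji} = sum_k A_{jk} B_{ki}.
For i=1, j=3 we need (AB)_{31}:
A_{31} * B_{11} = 9 * 9 = 81
A_{32} * B_{21} = -4 * 9 = -36
A_{33} * B_{31} = 5 * -4 = -20
Sum = 81 + -36 + -20 = 25

25


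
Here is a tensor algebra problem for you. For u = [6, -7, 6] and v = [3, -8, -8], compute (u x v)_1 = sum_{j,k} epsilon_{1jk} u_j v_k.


(u x v)_1 = sum_{j,k} epsilon_{1jk} u_j v_k. Only permutations of (1,2,3) contribute; the two non-zero terms are:
eps_{123} u_2 v_3 = 1 * -7 * -8 = 56
eps_{132} u_3 v_2 = -1 * 6 * -8 = 48
(u x v)_1 = 104

104


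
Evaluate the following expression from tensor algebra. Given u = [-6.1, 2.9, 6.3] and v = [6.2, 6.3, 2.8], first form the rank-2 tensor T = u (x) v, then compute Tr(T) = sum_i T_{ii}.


The outer product gives T_{ij} = u_i v_j.
The trace (contraction) is Tr(T) = sum_i T_{ii} = sum_i u_i v_i.
Diagonal entries:
T_{11} = u_1 * v_1 = -6.1 * 6.2 = -37.82
T_{22} = u_2 * v_2 = 2.9 * 6.3 = 18.27
T_{33} = u_3 * v_3 = 6.3 * 2.8 = 17.64
Tr(T) = -37.82 + 18.27 + 17.64 = -1.91

-1.91


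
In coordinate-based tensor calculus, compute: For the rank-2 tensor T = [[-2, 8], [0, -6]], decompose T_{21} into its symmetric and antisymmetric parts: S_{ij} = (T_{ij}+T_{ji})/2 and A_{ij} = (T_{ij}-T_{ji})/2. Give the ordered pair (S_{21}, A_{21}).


T_{21} = 0
T_{12} = 8
S_{21} = (0 + 8)/2 = 8/2 = 4
A_{21} = (0 - 8)/2 = -8/2 = -4
Check: S + A = 4 + -4 = 0 = T_{21}.

(4, -4)


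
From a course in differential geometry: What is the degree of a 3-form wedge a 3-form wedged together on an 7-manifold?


The degree of a wedge product is the sum of the degrees of the individual forms.
Degrees: 3, 3
Total degree = 3 + 3 = 6

6


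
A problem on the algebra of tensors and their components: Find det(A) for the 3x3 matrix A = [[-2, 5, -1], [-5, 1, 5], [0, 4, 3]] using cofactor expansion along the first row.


Expanding along the first row, det(A) = a11*M_11 - a12*M_12 + a13*M_13, where M_1j is the (1,j) minor.
Minor M_11 = 1*3 - 5*4 = -17
Minor M_12 = -5*3 - 5*0 = -15
Minor M_13 = -5*4 - 1*0 = -20
det = -2*(-17) - 5*(-15) + -1*(-20)
    = 34 - -75 + 20
    = 129

129


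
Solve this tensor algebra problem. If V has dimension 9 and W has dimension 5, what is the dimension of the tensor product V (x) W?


The dimension of a tensor product is the product of dimensions.
dim(V) = 9, dim(W) = 5
dim(V (x) W) = 9 * 5 = 45

45


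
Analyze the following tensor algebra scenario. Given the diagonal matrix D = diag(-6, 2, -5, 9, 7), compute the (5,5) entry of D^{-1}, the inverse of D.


For a diagonal matrix, the inverse has entries (D^{-1})_{ii} = 1/d_{ii}.
The diagonal entries are: d_{11} = -6, d_{22} = 2, d_{33} = -5, d_{44} = 9, d_{55} = 7
We need (D^{-1})_{55} = 1/d_{55} = 1/7 = 1/7

1/7


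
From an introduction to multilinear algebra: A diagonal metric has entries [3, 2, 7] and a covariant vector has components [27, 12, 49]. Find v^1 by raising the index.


To raise an index with a diagonal metric: v^i = v_i / g_{ii}.
For index 1: v_1 = 27, g_{11} = 3
v^1 = 27 / 3 = 9

9


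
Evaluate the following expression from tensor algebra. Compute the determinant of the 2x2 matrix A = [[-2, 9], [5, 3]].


For a 2x2 matrix [[a, b], [c, d]], det = a*d - b*c.
a = -2, b = 9, c = 5, d = 3
a*d = -2 * 3 = -6
b*c = 9 * 5 = 45
det = -6 - 45 = -51

-51


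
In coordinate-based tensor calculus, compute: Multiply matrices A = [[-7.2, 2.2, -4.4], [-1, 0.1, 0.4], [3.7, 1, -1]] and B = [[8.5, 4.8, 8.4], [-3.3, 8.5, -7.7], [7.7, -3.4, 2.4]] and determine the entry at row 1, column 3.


(AB)_{ij} = sum_k A_{ik} B_{kj}.
For i=1, j=3:
A_{11} * B_{13} = -7.2 * 8.4 = -60.48
A_{12} * B_{23} = 2.2 * -7.7 = -16.94
A_{13} * B_{33} = -4.4 * 2.4 = -10.56
Sum = -60.48 + -16.94 + -10.56 = -87.98

-87.98


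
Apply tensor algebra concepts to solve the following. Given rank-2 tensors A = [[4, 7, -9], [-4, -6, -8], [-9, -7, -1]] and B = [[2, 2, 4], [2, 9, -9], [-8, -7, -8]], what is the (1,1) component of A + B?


Tensor addition is component-wise: (A + B)_{ij} = A_{ij} + B_{ij}.
A_{11} = 4
B_{11} = 2
(A + B)_{11} = 4 + 2 = 6

6


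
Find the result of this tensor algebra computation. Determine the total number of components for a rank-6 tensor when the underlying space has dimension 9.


The number of components of a rank-r tensor in d dimensions is d^r.
Here d = 9 and r = 6.
9^6 = 531441

531441


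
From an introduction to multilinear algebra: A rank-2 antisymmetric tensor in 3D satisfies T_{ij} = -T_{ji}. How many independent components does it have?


An antisymmetric rank-2 tensor satisfies A_{ij} = -A_{ji}, so diagonal entries are zero.
The independent components are the upper-triangular entries: C(n, 2) = n(n-1)/2.
n = 3
C(3, 2) = 3 * 2 / 2 = 6 / 2 = 3

3


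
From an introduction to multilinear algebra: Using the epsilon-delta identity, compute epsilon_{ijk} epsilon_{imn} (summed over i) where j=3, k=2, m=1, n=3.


Using the identity: epsilon_{ijk} epsilon_{imn} = delta_{jm} delta_{kn} - delta_{jn} delta_{km}.
delta_{31} = 0
delta_{23} = 0
delta_{33} = 1
delta_{21} = 0
Result = 0 * 0 - 1 * 0 = 0 - 0 = 0

0


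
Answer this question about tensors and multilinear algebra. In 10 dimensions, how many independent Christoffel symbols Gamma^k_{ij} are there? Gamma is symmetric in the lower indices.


Christoffel symbols Gamma^k_{ij} are symmetric in i,j, so there are d * d(d+1)/2 independent symbols.
d = 10
d(d+1)/2 = 10 * 11 / 2 = 55
Total = 10 * 55 = 550

550


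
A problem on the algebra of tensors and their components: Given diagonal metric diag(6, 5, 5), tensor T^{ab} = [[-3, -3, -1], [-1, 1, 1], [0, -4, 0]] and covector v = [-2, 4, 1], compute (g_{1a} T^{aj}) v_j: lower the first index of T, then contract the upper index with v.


Step 1: lower the first index. For a diagonal metric, g_{ia} T^{aj} = g_{ii} T^{ij} (no sum on i).
g_{11} = 6
S_1{}^1 = 6 * T^{11} = 6 * -3 = -18
S_1{}^2 = 6 * T^{12} = 6 * -3 = -18
S_1{}^3 = 6 * T^{13} = 6 * -1 = -6
Step 2: contract S_1{}^j with v_j.
S_1{}^1 * v_1 = -18 * -2 = 36
S_1{}^2 * v_2 = -18 * 4 = -72
S_1{}^3 * v_3 = -6 * 1 = -6
Result = 36 + -72 + -6 = -42

-42


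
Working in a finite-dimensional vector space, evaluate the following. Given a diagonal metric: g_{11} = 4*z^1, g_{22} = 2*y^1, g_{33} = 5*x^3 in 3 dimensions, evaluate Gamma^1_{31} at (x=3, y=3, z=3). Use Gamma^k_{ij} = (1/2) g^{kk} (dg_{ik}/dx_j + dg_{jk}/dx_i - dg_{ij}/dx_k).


For a diagonal metric, Gamma^k_{ij} = (1/2) g^{kk} (dg_{ik}/dx_j + dg_{jk}/dx_i - dg_{ij}/dx_k).
The metric is diagonal, so g_{ab} = 0 for a != b.
At the given point: g_{11} = 12, g_{22} = 6, g_{33} = 135
g^{11} = 1/12
dg_{31}/dx_1 = 0 (off-diagonal)
dg_{11}/dx_3 = dg_{11}/dx_3 = 4
dg_{31}/dx_1 = 0 (off-diagonal)
Numerator = 0 + 4 - 0 = 4
Gamma^1_{31} = 4 / (2 * 12) = 1/6

1/6


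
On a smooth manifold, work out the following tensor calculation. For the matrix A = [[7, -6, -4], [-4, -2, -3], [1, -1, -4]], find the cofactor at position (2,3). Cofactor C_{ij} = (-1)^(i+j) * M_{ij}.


To find cofactor C_{23}, delete row 2 and column 3.
The resulting 2x2 submatrix is: [[7, -6], [1, -1]]
Minor M_{23} = 7*-1 - -6*1
  = -7 - -6 = -1
Sign = (-1)^(2+3) = (-1)^5 = -1
Cofactor C_{23} = -1 * -1 = 1

1


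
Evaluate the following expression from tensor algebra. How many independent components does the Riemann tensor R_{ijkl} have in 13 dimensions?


The Riemann tensor in d dimensions has d^2(d^2 - 1)/12 independent components.
d = 13, so d^2 = 169
d^2 - 1 = 168
d^2(d^2 - 1) = 169 * 168 = 28392
Divide by 12: 28392 / 12 = 2366

2366


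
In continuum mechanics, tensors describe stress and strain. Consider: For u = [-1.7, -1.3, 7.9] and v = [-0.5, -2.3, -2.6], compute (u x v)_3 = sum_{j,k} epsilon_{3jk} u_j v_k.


(u x v)_3 = sum_{j,k} epsilon_{3jk} u_j v_k. Only permutations of (1,2,3) contribute; the two non-zero terms are:
eps_{312} u_1 v_2 = 1 * -1.7 * -2.3 = 3.91
eps_{321} u_2 v_1 = -1 * -1.3 * -0.5 = -0.65
(u x v)_3 = 3.26

3.26


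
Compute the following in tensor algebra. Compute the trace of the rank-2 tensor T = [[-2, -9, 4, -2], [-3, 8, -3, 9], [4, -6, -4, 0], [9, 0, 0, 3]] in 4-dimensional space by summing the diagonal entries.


The contraction (trace) of a rank-2 tensor is the sum of its diagonal elements.
Diagonal entries: A[1,1] = -2, A[2,2] = 8, A[3,3] = -4, A[4,4] = 3
Tr(A) = -2 + 8 + -4 + 3 = 5

5


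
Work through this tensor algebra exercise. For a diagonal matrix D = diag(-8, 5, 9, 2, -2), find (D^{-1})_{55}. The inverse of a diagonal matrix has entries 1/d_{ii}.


For a diagonal matrix, the inverse has entries (D^{-1})_{ii} = 1/d_{ii}.
The diagonal entries are: d_{11} = -8, d_{22} = 5, d_{33} = 9, d_{44} = 2, d_{55} = -2
We need (D^{-1})_{55} = 1/d_{55} = 1/-2 = -1/2

-1/2


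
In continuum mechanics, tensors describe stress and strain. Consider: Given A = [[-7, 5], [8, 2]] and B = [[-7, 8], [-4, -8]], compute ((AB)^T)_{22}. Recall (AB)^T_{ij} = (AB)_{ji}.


(AB)^T_{ij} = (AB)_{ji} = sum_k A_{jk} B_{ki}.
For i=2, j=2 we need (AB)_{22}:
A_{21} * B_{12} = 8 * 8 = 64
A_{22} * B_{22} = 2 * -8 = -16
Sum = 64 + -16 = 48

48


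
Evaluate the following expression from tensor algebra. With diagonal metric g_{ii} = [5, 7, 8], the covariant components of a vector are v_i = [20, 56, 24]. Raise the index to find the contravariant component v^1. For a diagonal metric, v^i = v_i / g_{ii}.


To raise an index with a diagonal metric: v^i = v_i / g_{ii}.
For index 1: v_1 = 20, g_{11} = 5
v^1 = 20 / 5 = 4

4


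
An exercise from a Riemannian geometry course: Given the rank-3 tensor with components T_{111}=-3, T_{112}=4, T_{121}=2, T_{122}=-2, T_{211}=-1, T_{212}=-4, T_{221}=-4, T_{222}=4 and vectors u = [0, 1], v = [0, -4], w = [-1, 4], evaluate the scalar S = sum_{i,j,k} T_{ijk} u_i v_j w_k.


S = sum over i,j,k of T_{ijk} u_i v_j w_k. Expanding all 8 terms:
T_{111}*u_1*v_1*w_1 = -3*0*0*-1 = 0  (running total: 0)
T_{112}*u_1*v_1*w_2 = 4*0*0*4 = 0  (running total: 0)
T_{121}*u_1*v_2*w_1 = 2*0*-4*-1 = 0  (running total: 0)
T_{122}*u_1*v_2*w_2 = -2*0*-4*4 = 0  (running total: 0)
T_{211}*u_2*v_1*w_1 = -1*1*0*-1 = 0  (running total: 0)
T_{212}*u_2*v_1*w_2 = -4*1*0*4 = 0  (running total: 0)
T_{221}*u_2*v_2*w_1 = -4*1*-4*-1 = -16  (running total: -16)
T_{222}*u_2*v_2*w_2 = 4*1*-4*4 = -64  (running total: -80)
S = -80

-80
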